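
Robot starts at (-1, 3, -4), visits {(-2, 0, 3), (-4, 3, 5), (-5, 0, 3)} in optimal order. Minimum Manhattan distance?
20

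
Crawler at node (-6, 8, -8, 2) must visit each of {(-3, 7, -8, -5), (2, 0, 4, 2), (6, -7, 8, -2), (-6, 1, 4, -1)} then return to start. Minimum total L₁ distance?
106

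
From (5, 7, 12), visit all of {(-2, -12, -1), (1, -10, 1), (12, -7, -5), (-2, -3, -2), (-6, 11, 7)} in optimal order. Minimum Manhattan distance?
84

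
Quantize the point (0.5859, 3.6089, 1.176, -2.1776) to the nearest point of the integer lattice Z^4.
(1, 4, 1, -2)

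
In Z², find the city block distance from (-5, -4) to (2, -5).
8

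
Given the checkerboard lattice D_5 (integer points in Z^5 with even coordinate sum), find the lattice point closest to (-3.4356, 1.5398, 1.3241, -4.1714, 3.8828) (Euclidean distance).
(-3, 2, 1, -4, 4)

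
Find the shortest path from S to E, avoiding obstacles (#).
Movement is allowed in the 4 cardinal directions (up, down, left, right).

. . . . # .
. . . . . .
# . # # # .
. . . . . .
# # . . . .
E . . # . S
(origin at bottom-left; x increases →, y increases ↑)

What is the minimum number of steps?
7
(one shortest path: (5, 0) → (4, 0) → (4, 1) → (3, 1) → (2, 1) → (2, 0) → (1, 0) → (0, 0))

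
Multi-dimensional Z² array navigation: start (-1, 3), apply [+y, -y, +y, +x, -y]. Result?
(0, 3)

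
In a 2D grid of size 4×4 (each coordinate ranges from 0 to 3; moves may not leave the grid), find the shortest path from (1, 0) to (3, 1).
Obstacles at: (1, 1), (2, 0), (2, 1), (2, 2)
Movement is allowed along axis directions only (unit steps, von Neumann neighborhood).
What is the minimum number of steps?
9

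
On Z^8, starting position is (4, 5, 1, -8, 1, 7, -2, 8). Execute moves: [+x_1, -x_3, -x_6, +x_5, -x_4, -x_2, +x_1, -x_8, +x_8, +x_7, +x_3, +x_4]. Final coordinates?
(6, 4, 1, -8, 2, 6, -1, 8)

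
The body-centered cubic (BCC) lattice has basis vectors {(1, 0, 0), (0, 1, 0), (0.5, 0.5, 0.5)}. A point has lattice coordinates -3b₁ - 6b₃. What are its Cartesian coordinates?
(-6, -3, -3)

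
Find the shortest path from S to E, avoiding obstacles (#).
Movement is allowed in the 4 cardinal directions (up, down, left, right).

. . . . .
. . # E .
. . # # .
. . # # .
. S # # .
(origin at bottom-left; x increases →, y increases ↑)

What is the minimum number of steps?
7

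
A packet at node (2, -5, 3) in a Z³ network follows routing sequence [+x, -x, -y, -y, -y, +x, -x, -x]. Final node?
(1, -8, 3)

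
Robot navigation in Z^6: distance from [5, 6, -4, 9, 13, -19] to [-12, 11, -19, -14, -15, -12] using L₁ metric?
95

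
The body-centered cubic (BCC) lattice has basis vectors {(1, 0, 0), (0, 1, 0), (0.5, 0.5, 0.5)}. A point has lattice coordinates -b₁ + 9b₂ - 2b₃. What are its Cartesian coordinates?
(-2, 8, -1)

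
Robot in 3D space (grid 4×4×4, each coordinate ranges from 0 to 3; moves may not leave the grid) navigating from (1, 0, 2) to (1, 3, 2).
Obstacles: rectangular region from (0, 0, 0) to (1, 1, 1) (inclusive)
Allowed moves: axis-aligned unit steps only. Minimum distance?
3
(one shortest path: (1, 0, 2) → (1, 1, 2) → (1, 2, 2) → (1, 3, 2))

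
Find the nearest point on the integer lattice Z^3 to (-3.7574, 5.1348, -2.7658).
(-4, 5, -3)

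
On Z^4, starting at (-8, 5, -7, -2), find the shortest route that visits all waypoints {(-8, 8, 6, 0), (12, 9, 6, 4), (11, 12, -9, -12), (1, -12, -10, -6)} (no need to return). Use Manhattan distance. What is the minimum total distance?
119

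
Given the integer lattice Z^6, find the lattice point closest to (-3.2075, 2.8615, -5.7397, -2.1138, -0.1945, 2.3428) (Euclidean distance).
(-3, 3, -6, -2, 0, 2)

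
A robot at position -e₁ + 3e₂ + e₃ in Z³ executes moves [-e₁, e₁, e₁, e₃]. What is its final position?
(0, 3, 2)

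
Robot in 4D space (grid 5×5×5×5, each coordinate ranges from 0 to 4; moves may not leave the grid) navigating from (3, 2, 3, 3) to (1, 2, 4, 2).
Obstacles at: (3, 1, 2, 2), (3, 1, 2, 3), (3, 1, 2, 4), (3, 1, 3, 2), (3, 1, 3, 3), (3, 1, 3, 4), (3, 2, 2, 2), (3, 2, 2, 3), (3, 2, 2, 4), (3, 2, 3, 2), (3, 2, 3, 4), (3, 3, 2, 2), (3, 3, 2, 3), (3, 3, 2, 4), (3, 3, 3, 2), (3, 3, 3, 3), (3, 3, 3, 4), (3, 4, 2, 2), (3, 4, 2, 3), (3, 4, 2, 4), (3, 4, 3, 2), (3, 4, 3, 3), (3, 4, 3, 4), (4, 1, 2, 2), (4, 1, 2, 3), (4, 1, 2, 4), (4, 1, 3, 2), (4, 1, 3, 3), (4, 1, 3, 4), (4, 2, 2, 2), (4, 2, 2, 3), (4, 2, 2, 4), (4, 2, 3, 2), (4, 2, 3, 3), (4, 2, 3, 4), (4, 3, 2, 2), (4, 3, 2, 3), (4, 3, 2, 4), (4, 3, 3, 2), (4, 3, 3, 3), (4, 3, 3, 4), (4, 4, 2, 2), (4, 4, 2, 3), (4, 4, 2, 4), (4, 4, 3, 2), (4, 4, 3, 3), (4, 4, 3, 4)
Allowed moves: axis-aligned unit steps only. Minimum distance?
4
(one shortest path: (3, 2, 3, 3) → (2, 2, 3, 3) → (1, 2, 3, 3) → (1, 2, 4, 3) → (1, 2, 4, 2))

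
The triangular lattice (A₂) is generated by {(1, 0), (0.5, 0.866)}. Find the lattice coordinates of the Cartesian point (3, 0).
3b₁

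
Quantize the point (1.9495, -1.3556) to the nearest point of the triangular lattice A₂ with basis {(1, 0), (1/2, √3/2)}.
(2, -1.732)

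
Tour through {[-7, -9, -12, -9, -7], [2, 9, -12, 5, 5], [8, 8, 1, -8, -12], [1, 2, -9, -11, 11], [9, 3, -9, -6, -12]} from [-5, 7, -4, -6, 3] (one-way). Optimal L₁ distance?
162
(one optimal route: (-5, 7, -4, -6, 3) → (2, 9, -12, 5, 5) → (1, 2, -9, -11, 11) → (-7, -9, -12, -9, -7) → (9, 3, -9, -6, -12) → (8, 8, 1, -8, -12))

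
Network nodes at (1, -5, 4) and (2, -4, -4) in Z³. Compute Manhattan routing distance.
10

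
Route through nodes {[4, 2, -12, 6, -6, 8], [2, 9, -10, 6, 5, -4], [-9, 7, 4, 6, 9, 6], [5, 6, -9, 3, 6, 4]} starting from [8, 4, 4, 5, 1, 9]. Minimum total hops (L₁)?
118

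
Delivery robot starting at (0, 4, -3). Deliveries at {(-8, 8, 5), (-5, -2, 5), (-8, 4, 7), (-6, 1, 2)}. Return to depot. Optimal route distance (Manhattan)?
58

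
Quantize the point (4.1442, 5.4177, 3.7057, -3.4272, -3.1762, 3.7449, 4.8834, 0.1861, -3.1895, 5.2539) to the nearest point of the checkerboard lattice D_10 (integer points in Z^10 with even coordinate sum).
(4, 5, 4, -3, -3, 4, 5, 0, -3, 5)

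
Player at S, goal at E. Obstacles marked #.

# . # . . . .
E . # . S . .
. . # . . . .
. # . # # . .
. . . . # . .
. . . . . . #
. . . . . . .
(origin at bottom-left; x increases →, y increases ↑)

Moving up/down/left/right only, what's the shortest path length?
14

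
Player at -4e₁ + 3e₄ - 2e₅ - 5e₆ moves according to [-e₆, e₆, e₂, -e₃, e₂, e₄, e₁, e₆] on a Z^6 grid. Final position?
(-3, 2, -1, 4, -2, -4)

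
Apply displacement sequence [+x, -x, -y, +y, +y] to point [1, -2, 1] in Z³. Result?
(1, -1, 1)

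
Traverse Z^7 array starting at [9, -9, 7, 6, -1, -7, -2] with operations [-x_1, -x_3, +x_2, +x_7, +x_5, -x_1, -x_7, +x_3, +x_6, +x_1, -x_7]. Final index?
(8, -8, 7, 6, 0, -6, -3)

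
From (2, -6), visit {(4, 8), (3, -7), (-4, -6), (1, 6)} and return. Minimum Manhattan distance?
46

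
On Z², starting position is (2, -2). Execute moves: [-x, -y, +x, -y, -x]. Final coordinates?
(1, -4)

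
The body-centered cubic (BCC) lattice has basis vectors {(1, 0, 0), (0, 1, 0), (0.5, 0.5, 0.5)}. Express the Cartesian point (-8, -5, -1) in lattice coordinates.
-7b₁ - 4b₂ - 2b₃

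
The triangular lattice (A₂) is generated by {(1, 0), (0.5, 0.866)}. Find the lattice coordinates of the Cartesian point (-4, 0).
-4b₁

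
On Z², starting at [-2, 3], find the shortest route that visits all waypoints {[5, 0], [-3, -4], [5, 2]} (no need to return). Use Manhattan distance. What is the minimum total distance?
22
(one optimal route: (-2, 3) → (-3, -4) → (5, 0) → (5, 2))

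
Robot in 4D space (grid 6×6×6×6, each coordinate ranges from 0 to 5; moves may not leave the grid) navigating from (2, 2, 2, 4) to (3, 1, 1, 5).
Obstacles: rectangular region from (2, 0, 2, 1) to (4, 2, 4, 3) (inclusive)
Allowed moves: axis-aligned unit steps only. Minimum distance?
4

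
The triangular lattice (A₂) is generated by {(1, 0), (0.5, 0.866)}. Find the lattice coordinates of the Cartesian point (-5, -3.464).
-3b₁ - 4b₂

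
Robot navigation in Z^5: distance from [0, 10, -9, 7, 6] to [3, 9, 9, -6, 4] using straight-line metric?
22.5167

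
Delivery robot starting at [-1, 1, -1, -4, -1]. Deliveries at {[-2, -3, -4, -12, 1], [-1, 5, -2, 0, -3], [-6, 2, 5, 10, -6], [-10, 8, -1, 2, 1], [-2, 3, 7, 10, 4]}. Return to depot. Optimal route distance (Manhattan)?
138
(one optimal route: (-1, 1, -1, -4, -1) → (-2, -3, -4, -12, 1) → (-2, 3, 7, 10, 4) → (-6, 2, 5, 10, -6) → (-10, 8, -1, 2, 1) → (-1, 5, -2, 0, -3) → (-1, 1, -1, -4, -1))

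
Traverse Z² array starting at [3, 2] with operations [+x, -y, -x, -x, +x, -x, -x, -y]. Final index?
(1, 0)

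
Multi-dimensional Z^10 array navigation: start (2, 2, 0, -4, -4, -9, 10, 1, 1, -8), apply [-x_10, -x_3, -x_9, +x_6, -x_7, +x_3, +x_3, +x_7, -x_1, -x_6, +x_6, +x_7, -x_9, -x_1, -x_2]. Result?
(0, 1, 1, -4, -4, -8, 11, 1, -1, -9)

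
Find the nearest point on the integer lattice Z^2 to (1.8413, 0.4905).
(2, 0)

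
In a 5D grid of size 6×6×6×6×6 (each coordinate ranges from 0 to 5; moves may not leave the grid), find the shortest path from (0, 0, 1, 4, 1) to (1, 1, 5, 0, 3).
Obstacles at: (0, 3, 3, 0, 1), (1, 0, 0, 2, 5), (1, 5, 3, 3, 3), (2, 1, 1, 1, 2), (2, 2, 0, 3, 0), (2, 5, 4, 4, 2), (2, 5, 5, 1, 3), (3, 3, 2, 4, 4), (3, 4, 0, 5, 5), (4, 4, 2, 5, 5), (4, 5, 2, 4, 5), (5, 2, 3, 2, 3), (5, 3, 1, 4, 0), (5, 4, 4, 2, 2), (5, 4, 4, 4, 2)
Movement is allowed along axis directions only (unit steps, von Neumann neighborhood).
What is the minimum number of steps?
12
(one shortest path: (0, 0, 1, 4, 1) → (1, 0, 1, 4, 1) → (1, 1, 1, 4, 1) → (1, 1, 2, 4, 1) → (1, 1, 3, 4, 1) → (1, 1, 4, 4, 1) → (1, 1, 5, 4, 1) → (1, 1, 5, 3, 1) → (1, 1, 5, 2, 1) → (1, 1, 5, 1, 1) → (1, 1, 5, 0, 1) → (1, 1, 5, 0, 2) → (1, 1, 5, 0, 3))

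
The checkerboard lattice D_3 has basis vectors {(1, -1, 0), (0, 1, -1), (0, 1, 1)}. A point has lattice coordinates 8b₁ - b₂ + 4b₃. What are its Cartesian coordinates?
(8, -5, 5)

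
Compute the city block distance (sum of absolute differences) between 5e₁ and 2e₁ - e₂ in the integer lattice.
4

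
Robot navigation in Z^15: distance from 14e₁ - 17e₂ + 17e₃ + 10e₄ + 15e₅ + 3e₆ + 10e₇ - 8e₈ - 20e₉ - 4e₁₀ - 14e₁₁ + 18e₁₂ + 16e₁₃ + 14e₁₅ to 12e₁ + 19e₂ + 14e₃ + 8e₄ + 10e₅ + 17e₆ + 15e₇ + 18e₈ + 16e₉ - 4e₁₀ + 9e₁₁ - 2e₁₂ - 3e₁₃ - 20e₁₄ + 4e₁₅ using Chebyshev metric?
36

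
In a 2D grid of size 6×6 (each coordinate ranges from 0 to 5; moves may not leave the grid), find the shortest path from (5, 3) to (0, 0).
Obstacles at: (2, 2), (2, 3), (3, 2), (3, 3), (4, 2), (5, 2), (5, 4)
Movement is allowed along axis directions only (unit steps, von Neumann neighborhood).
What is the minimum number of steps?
10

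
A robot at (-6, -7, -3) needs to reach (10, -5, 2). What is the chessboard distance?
16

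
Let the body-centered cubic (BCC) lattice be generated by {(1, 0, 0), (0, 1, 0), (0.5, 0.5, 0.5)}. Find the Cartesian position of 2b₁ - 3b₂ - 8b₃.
(-2, -7, -4)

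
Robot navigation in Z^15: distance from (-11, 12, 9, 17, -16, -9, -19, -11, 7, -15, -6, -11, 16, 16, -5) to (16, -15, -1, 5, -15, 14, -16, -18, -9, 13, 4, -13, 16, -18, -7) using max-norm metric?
34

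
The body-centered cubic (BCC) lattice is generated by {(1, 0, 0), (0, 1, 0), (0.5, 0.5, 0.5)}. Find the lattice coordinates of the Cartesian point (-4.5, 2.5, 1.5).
-6b₁ + b₂ + 3b₃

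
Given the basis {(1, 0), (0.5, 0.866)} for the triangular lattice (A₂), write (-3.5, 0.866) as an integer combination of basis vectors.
-4b₁ + b₂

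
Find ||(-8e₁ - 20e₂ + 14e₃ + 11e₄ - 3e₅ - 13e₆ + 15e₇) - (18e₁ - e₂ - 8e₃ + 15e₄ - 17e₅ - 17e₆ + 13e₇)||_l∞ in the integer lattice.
26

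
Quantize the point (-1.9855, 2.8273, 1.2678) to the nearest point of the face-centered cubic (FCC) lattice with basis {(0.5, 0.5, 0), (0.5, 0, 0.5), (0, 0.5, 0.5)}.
(-2, 3, 1)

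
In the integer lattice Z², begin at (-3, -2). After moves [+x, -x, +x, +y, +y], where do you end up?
(-2, 0)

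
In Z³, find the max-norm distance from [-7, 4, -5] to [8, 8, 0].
15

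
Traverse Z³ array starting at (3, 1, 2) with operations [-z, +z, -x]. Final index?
(2, 1, 2)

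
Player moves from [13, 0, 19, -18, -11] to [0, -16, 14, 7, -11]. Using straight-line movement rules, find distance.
32.7872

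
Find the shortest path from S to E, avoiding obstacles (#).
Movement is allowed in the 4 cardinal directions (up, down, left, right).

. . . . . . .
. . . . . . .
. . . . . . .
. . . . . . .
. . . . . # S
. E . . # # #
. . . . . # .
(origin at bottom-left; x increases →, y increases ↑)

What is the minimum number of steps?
8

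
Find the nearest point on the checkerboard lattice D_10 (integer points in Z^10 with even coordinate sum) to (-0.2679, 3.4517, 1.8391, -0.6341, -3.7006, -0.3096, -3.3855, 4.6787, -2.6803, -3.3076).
(0, 3, 2, -1, -4, 0, -3, 5, -3, -3)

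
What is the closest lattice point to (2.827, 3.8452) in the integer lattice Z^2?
(3, 4)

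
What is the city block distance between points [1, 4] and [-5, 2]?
8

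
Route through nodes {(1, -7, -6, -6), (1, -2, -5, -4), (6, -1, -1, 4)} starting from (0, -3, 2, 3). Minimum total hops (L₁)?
38
(one optimal route: (0, -3, 2, 3) → (6, -1, -1, 4) → (1, -2, -5, -4) → (1, -7, -6, -6))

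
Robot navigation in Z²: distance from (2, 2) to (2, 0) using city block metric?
2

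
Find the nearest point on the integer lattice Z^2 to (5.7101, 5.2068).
(6, 5)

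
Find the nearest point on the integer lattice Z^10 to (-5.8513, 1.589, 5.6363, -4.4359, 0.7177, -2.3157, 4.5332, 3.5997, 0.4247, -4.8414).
(-6, 2, 6, -4, 1, -2, 5, 4, 0, -5)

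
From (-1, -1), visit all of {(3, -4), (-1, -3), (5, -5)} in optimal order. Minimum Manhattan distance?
10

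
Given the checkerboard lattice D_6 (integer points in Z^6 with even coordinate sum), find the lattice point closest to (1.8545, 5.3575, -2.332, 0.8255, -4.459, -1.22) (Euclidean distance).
(2, 5, -2, 1, -5, -1)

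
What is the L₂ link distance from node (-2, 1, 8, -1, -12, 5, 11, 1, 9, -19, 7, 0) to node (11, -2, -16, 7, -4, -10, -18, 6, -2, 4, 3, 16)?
53.8052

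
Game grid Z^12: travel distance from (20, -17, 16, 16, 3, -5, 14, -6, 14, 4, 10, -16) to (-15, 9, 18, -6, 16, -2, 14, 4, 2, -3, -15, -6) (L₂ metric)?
59.8749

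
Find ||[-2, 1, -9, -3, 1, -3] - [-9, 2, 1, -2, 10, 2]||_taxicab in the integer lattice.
33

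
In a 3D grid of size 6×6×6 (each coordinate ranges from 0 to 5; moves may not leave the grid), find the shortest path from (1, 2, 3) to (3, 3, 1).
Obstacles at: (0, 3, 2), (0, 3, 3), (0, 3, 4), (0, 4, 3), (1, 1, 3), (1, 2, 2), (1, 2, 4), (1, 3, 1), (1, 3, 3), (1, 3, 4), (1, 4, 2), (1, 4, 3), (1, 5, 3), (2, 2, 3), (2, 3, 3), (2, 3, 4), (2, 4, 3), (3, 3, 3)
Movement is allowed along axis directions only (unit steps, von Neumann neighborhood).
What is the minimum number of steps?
7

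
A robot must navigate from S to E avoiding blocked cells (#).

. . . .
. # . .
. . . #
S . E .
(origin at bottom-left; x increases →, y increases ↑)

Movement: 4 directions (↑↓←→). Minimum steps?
2
(one shortest path: (0, 0) → (1, 0) → (2, 0))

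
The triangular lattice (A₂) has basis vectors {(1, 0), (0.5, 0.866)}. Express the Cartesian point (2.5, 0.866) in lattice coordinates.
2b₁ + b₂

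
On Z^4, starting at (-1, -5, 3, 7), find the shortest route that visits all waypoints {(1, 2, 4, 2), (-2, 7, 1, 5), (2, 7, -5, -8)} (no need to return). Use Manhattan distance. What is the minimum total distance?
52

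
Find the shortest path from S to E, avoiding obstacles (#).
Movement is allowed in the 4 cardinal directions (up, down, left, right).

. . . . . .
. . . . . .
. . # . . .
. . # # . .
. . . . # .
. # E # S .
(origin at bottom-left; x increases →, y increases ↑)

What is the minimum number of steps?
14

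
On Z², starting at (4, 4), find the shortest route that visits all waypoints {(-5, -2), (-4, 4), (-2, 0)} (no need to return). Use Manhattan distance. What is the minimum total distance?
19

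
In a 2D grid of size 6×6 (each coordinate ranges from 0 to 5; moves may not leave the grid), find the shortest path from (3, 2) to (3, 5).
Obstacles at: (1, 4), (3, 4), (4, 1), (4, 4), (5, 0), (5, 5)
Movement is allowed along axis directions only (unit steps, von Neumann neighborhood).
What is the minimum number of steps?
5
(one shortest path: (3, 2) → (2, 2) → (2, 3) → (2, 4) → (2, 5) → (3, 5))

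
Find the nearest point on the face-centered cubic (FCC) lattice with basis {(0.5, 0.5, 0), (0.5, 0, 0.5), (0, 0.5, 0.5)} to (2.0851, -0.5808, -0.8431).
(2, -0.5, -0.5)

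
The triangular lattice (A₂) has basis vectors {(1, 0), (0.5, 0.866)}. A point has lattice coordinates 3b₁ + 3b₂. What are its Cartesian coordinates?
(4.5, 2.598)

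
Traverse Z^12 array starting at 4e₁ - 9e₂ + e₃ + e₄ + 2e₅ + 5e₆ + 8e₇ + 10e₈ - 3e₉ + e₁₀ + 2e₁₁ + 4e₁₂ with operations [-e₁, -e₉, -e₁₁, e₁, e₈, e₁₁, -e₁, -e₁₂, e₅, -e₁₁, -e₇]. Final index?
(3, -9, 1, 1, 3, 5, 7, 11, -4, 1, 1, 3)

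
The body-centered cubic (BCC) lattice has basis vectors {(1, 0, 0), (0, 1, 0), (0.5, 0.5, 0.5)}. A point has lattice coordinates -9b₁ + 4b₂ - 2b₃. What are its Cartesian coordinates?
(-10, 3, -1)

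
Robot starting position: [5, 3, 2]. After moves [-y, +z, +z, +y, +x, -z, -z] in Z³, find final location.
(6, 3, 2)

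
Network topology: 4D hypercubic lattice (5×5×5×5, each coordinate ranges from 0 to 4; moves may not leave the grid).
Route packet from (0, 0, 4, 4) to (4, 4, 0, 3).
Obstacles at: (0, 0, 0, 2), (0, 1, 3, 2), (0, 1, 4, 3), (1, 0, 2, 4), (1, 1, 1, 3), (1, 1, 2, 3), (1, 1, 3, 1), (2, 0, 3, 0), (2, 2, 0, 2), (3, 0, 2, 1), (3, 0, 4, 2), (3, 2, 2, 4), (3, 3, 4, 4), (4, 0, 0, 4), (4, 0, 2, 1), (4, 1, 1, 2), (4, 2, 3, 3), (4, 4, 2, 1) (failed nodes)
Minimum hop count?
13
(one shortest path: (0, 0, 4, 4) → (1, 0, 4, 4) → (2, 0, 4, 4) → (3, 0, 4, 4) → (4, 0, 4, 4) → (4, 1, 4, 4) → (4, 2, 4, 4) → (4, 3, 4, 4) → (4, 4, 4, 4) → (4, 4, 3, 4) → (4, 4, 2, 4) → (4, 4, 1, 4) → (4, 4, 0, 4) → (4, 4, 0, 3))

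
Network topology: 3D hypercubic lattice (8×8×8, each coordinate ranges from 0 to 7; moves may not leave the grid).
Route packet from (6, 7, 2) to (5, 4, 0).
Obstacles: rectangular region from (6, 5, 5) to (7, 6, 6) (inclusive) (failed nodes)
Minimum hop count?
6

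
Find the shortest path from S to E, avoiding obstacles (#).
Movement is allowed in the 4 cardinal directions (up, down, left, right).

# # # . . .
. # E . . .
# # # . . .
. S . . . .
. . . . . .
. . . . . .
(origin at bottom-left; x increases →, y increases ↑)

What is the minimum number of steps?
5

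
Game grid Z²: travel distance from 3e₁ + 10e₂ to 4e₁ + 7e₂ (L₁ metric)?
4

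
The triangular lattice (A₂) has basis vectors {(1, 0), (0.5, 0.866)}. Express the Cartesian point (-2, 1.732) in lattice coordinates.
-3b₁ + 2b₂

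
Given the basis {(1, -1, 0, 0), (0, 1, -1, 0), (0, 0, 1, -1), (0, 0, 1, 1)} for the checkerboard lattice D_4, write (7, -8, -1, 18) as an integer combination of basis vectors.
7b₁ - b₂ - 10b₃ + 8b₄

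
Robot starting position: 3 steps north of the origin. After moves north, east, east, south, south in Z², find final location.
(2, 2)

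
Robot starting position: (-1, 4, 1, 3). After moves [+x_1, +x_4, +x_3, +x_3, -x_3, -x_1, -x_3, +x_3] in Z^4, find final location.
(-1, 4, 2, 4)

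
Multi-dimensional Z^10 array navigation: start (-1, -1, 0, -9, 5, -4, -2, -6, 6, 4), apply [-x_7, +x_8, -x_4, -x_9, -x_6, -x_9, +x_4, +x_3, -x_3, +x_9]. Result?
(-1, -1, 0, -9, 5, -5, -3, -5, 5, 4)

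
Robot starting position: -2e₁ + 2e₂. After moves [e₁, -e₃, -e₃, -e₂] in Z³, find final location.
(-1, 1, -2)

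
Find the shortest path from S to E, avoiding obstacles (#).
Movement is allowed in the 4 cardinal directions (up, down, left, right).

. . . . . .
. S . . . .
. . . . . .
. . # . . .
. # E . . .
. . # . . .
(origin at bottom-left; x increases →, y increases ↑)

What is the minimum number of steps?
6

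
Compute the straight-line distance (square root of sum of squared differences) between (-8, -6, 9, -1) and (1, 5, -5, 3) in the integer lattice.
20.347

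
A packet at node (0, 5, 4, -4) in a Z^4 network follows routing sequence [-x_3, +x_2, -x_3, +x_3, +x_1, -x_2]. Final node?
(1, 5, 3, -4)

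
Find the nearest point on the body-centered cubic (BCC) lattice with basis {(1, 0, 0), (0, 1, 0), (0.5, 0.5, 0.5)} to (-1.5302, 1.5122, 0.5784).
(-1.5, 1.5, 0.5)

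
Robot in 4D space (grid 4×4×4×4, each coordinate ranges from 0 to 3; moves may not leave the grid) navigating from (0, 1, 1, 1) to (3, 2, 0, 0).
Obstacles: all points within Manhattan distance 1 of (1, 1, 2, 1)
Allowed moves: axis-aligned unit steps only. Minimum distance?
6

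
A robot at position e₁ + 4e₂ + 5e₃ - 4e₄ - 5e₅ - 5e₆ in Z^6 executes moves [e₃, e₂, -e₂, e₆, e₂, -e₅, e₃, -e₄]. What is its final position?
(1, 5, 7, -5, -6, -4)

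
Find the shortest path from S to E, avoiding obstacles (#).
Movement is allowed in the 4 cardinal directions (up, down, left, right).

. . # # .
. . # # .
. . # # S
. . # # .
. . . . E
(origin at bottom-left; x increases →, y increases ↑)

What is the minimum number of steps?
2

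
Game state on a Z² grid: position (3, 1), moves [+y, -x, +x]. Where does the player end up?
(3, 2)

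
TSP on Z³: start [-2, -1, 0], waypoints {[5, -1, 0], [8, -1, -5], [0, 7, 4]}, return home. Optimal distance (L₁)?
54
(one optimal route: (-2, -1, 0) → (5, -1, 0) → (8, -1, -5) → (0, 7, 4) → (-2, -1, 0))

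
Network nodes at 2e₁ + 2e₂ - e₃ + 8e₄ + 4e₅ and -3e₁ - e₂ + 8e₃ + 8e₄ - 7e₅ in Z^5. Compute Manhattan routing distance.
28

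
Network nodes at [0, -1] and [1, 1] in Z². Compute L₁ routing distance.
3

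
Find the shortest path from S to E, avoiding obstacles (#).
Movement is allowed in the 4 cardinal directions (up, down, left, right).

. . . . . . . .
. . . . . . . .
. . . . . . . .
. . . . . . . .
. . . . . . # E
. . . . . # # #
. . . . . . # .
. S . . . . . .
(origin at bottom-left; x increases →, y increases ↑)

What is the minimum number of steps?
11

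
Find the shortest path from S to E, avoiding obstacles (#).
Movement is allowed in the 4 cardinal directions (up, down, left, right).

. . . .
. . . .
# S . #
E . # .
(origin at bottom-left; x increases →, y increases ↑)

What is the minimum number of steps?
2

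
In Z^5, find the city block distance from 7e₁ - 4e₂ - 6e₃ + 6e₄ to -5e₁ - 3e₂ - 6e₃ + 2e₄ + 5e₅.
22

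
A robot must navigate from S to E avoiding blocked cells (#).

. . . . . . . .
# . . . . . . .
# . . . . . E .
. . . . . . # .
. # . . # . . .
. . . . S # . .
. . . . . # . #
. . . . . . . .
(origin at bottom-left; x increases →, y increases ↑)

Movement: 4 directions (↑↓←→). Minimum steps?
7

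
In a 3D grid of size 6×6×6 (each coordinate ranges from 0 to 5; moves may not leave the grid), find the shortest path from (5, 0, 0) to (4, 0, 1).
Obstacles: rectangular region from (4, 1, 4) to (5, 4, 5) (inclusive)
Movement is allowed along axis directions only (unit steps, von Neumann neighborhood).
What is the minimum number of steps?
2
(one shortest path: (5, 0, 0) → (4, 0, 0) → (4, 0, 1))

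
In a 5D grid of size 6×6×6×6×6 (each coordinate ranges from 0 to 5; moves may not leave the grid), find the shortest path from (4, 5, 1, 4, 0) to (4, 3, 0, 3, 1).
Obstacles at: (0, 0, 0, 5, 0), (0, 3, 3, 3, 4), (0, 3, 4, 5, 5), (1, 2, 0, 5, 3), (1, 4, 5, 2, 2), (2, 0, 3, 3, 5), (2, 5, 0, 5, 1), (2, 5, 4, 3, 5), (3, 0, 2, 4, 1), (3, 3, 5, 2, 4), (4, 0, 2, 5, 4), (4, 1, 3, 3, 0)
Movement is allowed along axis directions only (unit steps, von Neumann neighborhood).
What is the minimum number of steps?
5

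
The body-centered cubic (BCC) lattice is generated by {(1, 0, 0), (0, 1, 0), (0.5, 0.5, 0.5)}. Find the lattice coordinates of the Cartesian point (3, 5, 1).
2b₁ + 4b₂ + 2b₃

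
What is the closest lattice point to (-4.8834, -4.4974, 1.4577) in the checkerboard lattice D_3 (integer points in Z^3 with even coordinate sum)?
(-5, -4, 1)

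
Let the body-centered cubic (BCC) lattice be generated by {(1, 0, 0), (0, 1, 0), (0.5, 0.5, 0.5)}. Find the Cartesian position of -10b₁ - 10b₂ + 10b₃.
(-5, -5, 5)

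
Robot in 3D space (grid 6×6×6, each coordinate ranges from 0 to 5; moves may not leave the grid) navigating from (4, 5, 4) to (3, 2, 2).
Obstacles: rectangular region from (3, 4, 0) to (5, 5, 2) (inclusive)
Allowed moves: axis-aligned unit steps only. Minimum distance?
6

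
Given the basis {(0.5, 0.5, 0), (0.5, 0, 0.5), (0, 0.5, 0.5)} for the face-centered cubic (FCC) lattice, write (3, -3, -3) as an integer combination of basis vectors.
3b₁ + 3b₂ - 9b₃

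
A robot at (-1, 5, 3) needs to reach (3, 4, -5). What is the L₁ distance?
13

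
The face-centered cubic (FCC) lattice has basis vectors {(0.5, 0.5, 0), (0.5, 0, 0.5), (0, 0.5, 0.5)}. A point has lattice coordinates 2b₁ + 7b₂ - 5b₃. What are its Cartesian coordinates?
(4.5, -1.5, 1)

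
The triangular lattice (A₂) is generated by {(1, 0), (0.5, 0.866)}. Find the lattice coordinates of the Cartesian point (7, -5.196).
10b₁ - 6b₂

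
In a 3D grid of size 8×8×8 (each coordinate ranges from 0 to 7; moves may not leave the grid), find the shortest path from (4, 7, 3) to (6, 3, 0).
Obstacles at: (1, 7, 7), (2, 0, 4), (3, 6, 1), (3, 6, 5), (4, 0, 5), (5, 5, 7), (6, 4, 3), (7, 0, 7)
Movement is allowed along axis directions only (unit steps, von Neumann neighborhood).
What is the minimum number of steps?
9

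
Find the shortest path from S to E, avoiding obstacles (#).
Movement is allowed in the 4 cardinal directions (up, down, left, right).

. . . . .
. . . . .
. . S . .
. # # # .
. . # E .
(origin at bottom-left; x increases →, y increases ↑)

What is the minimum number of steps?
5
(one shortest path: (2, 2) → (3, 2) → (4, 2) → (4, 1) → (4, 0) → (3, 0))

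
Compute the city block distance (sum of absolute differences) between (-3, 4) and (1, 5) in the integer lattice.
5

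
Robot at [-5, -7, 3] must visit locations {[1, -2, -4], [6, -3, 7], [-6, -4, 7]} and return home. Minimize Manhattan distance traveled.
56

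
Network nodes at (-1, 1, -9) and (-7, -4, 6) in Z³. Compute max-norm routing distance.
15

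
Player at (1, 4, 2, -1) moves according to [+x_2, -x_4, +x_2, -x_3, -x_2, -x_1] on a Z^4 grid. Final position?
(0, 5, 1, -2)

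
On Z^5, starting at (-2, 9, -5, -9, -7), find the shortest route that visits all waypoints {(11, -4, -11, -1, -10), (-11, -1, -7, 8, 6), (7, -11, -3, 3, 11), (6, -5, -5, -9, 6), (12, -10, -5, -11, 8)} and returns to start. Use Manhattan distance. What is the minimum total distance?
212
(one optimal route: (-2, 9, -5, -9, -7) → (11, -4, -11, -1, -10) → (6, -5, -5, -9, 6) → (12, -10, -5, -11, 8) → (7, -11, -3, 3, 11) → (-11, -1, -7, 8, 6) → (-2, 9, -5, -9, -7))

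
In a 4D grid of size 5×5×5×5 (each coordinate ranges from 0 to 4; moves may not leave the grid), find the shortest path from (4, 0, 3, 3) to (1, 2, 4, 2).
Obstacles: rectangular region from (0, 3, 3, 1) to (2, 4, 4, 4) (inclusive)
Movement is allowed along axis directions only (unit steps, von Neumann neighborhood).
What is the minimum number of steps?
7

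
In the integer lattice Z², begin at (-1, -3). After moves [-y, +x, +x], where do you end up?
(1, -4)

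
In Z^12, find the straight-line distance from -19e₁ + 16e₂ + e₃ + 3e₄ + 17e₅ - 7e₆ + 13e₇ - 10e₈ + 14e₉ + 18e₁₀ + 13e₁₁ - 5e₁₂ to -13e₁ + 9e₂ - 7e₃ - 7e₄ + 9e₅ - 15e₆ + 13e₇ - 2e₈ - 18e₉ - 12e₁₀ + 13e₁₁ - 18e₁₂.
50.3389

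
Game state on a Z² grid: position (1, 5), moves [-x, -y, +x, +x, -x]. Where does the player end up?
(1, 4)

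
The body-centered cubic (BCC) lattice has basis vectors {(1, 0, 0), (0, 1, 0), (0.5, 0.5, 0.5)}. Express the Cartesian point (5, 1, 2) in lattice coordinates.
3b₁ - b₂ + 4b₃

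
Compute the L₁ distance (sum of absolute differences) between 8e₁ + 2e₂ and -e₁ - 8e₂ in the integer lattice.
19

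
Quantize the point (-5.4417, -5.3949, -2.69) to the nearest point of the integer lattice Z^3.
(-5, -5, -3)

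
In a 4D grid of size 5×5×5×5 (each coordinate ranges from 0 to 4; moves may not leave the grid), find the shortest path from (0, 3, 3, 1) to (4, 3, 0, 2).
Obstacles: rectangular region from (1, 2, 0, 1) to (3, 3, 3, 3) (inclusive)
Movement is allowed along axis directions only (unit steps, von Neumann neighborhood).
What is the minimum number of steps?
10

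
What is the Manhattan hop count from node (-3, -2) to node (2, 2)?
9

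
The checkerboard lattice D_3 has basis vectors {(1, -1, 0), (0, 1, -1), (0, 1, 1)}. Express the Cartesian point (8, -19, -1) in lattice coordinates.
8b₁ - 5b₂ - 6b₃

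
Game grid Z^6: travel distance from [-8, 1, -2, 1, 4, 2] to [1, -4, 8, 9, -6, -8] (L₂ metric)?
21.6795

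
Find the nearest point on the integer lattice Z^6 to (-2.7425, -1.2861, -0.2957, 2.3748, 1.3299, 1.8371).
(-3, -1, 0, 2, 1, 2)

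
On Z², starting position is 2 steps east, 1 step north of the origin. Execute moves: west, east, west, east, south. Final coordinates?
(2, 0)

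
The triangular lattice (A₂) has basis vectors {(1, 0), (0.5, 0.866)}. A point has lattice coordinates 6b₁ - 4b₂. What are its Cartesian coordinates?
(4, -3.464)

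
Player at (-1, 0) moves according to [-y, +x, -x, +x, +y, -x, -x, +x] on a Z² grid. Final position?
(-1, 0)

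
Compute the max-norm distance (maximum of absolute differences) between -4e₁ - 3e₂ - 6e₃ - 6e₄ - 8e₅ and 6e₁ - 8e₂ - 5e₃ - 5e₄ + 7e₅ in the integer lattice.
15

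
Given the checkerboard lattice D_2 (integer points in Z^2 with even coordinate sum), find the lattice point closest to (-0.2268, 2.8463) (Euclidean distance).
(-1, 3)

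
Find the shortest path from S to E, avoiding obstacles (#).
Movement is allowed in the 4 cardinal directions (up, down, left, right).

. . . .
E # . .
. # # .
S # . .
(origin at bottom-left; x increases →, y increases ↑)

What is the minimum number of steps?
2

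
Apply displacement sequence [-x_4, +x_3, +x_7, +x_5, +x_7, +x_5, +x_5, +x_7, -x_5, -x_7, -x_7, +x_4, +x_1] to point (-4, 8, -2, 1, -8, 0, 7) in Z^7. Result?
(-3, 8, -1, 1, -6, 0, 8)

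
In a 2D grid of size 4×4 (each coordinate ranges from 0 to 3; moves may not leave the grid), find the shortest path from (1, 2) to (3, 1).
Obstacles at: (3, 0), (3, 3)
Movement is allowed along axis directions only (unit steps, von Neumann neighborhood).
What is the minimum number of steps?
3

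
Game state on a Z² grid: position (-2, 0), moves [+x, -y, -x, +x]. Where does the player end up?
(-1, -1)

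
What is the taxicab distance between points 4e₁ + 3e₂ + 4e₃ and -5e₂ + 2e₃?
14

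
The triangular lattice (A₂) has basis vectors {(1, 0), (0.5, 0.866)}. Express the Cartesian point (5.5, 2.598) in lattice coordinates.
4b₁ + 3b₂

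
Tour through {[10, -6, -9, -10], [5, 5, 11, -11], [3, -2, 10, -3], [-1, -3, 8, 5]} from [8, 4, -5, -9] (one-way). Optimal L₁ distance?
87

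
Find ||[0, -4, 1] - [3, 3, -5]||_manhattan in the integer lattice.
16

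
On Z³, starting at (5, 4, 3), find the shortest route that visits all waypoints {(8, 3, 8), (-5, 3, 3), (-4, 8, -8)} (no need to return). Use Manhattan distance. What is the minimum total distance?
44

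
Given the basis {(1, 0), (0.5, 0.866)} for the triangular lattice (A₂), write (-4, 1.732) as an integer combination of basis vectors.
-5b₁ + 2b₂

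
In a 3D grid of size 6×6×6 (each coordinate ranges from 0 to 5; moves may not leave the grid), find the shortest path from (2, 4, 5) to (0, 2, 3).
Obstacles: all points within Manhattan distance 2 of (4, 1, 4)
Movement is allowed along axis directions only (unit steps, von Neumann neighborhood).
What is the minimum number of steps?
6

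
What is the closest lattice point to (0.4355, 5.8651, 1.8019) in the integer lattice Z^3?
(0, 6, 2)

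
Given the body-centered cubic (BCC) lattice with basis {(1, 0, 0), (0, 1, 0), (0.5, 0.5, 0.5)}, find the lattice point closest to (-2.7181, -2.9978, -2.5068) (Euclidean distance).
(-2.5, -2.5, -2.5)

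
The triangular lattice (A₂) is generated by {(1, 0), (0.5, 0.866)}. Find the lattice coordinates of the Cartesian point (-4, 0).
-4b₁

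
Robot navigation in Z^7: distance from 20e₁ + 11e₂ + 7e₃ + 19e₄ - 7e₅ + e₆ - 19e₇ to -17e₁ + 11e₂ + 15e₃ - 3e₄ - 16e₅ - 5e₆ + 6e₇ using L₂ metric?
51.5655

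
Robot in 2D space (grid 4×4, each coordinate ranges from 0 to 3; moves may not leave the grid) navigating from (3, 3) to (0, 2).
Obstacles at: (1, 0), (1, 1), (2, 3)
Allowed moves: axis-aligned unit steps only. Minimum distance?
4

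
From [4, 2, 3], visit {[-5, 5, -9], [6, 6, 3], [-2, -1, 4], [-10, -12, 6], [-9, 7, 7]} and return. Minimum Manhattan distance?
104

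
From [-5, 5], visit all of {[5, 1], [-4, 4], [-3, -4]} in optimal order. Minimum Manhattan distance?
24
(one optimal route: (-5, 5) → (-4, 4) → (-3, -4) → (5, 1))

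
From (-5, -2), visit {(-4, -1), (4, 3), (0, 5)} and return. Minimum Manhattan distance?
32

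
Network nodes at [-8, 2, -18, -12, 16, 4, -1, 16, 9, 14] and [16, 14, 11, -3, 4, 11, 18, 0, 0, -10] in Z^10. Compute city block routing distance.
161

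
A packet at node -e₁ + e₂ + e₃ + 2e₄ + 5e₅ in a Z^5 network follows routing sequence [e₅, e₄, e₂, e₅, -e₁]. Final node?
(-2, 2, 1, 3, 7)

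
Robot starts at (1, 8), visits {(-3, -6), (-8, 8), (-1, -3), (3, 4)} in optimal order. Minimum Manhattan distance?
40
(one optimal route: (1, 8) → (-8, 8) → (3, 4) → (-1, -3) → (-3, -6))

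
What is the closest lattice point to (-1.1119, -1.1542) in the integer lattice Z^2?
(-1, -1)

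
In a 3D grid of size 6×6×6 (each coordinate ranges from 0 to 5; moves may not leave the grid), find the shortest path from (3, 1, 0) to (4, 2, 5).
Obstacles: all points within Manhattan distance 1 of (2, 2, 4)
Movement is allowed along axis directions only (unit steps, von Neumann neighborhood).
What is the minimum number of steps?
7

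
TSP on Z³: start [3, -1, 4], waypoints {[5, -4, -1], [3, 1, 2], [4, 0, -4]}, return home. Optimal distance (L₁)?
30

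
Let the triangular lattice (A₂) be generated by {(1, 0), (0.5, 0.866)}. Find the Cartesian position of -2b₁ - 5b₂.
(-4.5, -4.33)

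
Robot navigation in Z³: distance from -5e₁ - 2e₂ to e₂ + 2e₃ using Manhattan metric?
10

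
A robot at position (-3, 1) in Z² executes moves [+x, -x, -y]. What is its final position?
(-3, 0)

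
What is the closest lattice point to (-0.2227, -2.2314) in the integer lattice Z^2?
(0, -2)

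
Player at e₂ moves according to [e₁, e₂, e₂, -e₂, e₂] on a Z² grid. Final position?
(1, 3)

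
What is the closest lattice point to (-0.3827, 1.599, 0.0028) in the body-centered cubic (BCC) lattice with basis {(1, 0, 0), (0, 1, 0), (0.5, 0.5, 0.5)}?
(-0.5, 1.5, 0.5)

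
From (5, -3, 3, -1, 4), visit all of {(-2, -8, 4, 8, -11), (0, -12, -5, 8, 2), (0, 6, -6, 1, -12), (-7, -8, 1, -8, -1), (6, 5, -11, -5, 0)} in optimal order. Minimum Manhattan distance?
159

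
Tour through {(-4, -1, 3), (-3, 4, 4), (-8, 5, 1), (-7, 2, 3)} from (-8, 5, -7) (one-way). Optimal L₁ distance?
27
(one optimal route: (-8, 5, -7) → (-8, 5, 1) → (-7, 2, 3) → (-4, -1, 3) → (-3, 4, 4))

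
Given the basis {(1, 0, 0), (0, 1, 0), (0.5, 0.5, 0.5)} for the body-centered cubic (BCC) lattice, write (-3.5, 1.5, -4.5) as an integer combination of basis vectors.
b₁ + 6b₂ - 9b₃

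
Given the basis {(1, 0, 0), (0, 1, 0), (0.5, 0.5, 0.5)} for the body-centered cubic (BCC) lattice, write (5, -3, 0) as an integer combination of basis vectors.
5b₁ - 3b₂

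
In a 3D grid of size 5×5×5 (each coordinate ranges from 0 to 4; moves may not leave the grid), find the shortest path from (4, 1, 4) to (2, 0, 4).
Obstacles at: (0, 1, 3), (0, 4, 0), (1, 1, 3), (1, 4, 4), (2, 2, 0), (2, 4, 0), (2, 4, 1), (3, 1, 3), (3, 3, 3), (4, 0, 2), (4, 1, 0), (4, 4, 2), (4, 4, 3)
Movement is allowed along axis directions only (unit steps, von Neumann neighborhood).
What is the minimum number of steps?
3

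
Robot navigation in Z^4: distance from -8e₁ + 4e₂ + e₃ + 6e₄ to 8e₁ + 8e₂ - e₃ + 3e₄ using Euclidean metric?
16.8819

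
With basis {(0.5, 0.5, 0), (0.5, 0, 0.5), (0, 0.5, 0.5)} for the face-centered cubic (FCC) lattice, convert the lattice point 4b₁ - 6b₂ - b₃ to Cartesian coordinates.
(-1, 1.5, -3.5)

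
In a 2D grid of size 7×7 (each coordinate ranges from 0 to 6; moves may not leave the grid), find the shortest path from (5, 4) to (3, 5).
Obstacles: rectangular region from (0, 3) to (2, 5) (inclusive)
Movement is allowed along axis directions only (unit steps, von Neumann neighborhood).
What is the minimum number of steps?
3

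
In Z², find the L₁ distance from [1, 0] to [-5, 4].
10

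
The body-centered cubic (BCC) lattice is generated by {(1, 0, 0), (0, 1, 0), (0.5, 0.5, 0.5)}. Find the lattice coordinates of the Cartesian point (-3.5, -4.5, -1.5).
-2b₁ - 3b₂ - 3b₃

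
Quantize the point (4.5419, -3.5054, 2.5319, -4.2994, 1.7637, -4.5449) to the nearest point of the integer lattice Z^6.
(5, -4, 3, -4, 2, -5)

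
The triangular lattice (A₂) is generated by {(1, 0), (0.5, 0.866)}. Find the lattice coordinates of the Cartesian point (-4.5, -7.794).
-9b₂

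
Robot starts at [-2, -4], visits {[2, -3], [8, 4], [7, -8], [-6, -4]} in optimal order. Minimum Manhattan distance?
36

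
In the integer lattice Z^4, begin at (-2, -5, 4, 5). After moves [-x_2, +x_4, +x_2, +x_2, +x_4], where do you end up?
(-2, -4, 4, 7)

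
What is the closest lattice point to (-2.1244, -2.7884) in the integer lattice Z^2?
(-2, -3)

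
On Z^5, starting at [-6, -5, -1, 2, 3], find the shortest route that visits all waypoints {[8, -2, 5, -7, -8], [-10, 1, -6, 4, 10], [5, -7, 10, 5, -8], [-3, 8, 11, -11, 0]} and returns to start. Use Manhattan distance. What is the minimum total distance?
182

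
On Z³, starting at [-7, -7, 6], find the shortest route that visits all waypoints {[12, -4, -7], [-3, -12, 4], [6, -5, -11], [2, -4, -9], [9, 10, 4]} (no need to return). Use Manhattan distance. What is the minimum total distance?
83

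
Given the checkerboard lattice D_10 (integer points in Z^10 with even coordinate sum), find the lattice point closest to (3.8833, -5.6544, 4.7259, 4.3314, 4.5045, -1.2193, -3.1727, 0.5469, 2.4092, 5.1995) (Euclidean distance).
(4, -6, 5, 4, 5, -1, -3, 1, 2, 5)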